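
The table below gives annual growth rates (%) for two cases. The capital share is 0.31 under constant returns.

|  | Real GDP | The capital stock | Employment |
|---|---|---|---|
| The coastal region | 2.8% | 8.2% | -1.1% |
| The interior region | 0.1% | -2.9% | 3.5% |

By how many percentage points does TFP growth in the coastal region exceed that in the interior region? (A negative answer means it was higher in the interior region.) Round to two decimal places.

Labor's share = 1 − 0.31 = 0.69.
The coastal region: TFP = 2.8 − 2.542 + 0.759 = 1.017%.
The interior region: TFP = 0.1 + 0.899 − 2.415 = -1.416%.
Difference = 1.017 − (-1.416) = 2.433 pp.

2.43 percentage points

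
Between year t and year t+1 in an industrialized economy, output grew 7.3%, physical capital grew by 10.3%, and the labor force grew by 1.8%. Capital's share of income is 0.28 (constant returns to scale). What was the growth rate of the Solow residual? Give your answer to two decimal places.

Labor's share = 1 − 0.28 = 0.72.
Physical capital: 0.28 × 10.3 = 2.884 pp.
The labor force: 0.72 × 1.8 = 1.296 pp.
TFP growth = 7.3 − 4.18 = 3.12%.

The Solow residual grew 3.12%.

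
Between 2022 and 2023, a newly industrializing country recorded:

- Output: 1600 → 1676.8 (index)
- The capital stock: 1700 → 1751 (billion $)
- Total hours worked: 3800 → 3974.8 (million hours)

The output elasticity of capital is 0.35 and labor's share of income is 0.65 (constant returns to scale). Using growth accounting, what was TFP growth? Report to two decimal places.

TFP grew 0.76%.

Output growth = (1676.8 − 1600) / 1600 = 4.8%.
The capital stock growth = (1751 − 1700) / 1700 = 3%.
Total hours worked growth = (3974.8 − 3800) / 3800 = 4.6%.
Labor's share = 1 − 0.35 = 0.65.
The capital stock: 0.35 × 3 = 1.05 pp.
Total hours worked: 0.65 × 4.6 = 2.99 pp.
TFP growth = 4.8 − 4.04 = 0.76%.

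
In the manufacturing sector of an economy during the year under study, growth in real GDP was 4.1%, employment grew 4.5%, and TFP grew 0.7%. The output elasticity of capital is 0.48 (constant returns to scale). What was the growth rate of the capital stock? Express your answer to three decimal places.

Labor's share = 1 − 0.48 = 0.52.
gY = gA + 0.52×4.5 + 0.48×g.
0.48×g = 4.1 − 0.7 − 2.34 = 1.06.
g = 1.06 / 0.48 = 2.20833%.

2.208%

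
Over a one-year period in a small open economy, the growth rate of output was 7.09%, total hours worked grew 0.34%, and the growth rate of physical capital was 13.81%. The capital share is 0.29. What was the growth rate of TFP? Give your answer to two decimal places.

2.84%

Labor's share = 1 − 0.29 = 0.71.
Physical capital: 0.29 × 13.81 = 4.0049 pp.
Total hours worked: 0.71 × 0.34 = 0.2414 pp.
TFP growth = 7.09 − 4.2463 = 2.8437%.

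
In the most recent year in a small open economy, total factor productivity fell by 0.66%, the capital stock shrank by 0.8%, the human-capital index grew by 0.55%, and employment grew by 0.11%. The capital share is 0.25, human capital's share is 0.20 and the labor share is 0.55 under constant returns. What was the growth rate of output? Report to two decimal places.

Labor's share = 1 − 0.25 − 0.2 = 0.55.
The capital stock: 0.25 × (-0.8) = -0.2 pp.
The human-capital index: 0.2 × 0.55 = 0.11 pp.
Employment: 0.55 × 0.11 = 0.0605 pp.
Output growth = -0.66 + (-0.0295) = -0.6895%.

-0.69%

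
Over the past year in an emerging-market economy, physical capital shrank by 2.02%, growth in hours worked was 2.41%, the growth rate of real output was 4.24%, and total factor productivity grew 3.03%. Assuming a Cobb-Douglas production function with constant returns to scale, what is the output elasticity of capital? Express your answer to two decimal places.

The output elasticity of capital is 0.27.

gY = gA + α·gK + (1−α)·gL, so gY − gA − gL = α(gK − gL).
4.24 − 3.03 − 2.41 = α × (-2.02 − 2.41).
-1.2 = -4.43 α, so α = 0.2709.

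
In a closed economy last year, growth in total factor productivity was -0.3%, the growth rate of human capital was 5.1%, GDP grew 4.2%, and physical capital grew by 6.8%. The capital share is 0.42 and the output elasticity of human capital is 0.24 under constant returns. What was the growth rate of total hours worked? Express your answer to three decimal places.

Labor's share = 1 − 0.42 − 0.24 = 0.34.
gY = gA + 0.42×6.8 + 0.24×5.1 + 0.34×g.
0.34×g = 4.2 + 0.3 − 4.08 = 0.42.
g = 0.42 / 0.34 = 1.23529%.

1.235%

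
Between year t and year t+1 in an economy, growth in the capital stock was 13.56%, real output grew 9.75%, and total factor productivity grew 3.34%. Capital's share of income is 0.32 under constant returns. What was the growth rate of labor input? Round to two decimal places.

3.05%

Labor's share = 1 − 0.32 = 0.68.
gY = gA + 0.32×13.56 + 0.68×g.
0.68×g = 9.75 − 3.34 − 4.3392 = 2.0708.
g = 2.0708 / 0.68 = 3.0453%.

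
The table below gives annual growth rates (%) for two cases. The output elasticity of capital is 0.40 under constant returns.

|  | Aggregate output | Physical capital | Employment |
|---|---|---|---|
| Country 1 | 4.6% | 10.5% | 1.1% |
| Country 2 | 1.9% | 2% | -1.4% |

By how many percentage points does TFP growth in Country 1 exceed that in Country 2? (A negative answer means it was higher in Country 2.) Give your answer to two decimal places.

Labor's share = 1 − 0.4 = 0.6.
Country 1: TFP = 4.6 − 4.2 − 0.66 = -0.26%.
Country 2: TFP = 1.9 − 0.8 + 0.84 = 1.94%.
Difference = -0.26 − (1.94) = -2.2 pp.

-2.20 percentage points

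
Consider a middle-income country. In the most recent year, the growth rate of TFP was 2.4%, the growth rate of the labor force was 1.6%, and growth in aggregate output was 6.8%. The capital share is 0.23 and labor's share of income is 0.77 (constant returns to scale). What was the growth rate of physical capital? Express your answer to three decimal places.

Labor's share = 1 − 0.23 = 0.77.
gY = gA + 0.77×1.6 + 0.23×g.
0.23×g = 6.8 − 2.4 − 1.232 = 3.168.
g = 3.168 / 0.23 = 13.77391%.

Physical capital growth was 13.774%.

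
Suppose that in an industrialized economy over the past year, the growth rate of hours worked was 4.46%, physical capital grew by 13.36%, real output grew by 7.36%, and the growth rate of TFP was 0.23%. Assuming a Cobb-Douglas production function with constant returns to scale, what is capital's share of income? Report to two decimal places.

α = 0.30

gY = gA + α·gK + (1−α)·gL, so gY − gA − gL = α(gK − gL).
7.36 − 0.23 − 4.46 = α × (13.36 − 4.46).
2.67 = 8.9 α, so α = 0.3.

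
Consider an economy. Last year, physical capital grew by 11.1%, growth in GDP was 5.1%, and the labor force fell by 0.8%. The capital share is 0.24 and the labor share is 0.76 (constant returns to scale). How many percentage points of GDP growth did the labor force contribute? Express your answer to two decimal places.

Labor's share = 1 − 0.24 = 0.76.
Contribution = share × growth = 0.76 × (-0.8) = -0.608 pp.

-0.61 percentage points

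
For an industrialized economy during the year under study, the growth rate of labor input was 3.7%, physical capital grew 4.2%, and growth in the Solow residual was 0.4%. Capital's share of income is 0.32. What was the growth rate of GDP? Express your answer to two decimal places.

Labor's share = 1 − 0.32 = 0.68.
Physical capital: 0.32 × 4.2 = 1.344 pp.
Labor input: 0.68 × 3.7 = 2.516 pp.
Output growth = 0.4 + 3.86 = 4.26%.

4.26%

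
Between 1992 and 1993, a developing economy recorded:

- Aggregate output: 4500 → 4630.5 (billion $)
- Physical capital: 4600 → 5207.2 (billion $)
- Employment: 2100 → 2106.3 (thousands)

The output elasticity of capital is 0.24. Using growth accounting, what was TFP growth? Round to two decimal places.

-0.50%

Aggregate output growth = (4630.5 − 4500) / 4500 = 2.9%.
Physical capital growth = (5207.2 − 4600) / 4600 = 13.2%.
Employment growth = (2106.3 − 2100) / 2100 = 0.3%.
Labor's share = 1 − 0.24 = 0.76.
Physical capital: 0.24 × 13.2 = 3.168 pp.
Employment: 0.76 × 0.3 = 0.228 pp.
TFP growth = 2.9 − 3.396 = -0.496%.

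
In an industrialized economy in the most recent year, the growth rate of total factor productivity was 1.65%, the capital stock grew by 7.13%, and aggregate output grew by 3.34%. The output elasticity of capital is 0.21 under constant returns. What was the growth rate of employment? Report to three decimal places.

Employment grew 0.244%.

Labor's share = 1 − 0.21 = 0.79.
gY = gA + 0.21×7.13 + 0.79×g.
0.79×g = 3.34 − 1.65 − 1.4973 = 0.1927.
g = 0.1927 / 0.79 = 0.24392%.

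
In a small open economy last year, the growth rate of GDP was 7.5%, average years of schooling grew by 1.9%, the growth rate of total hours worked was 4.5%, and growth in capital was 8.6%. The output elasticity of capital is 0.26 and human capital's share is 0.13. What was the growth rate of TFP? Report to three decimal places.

2.272%

Labor's share = 1 − 0.26 − 0.13 = 0.61.
Capital: 0.26 × 8.6 = 2.236 pp.
Average years of schooling: 0.13 × 1.9 = 0.247 pp.
Total hours worked: 0.61 × 4.5 = 2.745 pp.
TFP growth = 7.5 − 5.228 = 2.272%.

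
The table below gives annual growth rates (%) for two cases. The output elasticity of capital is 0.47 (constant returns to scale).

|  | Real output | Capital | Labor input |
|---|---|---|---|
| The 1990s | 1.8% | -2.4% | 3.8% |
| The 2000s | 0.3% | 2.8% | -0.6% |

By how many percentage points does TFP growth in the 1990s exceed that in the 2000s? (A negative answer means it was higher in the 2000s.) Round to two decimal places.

Labor's share = 1 − 0.47 = 0.53.
The 1990s: TFP = 1.8 + 1.128 − 2.014 = 0.914%.
The 2000s: TFP = 0.3 − 1.316 + 0.318 = -0.698%.
Difference = 0.914 − (-0.698) = 1.612 pp.

1.61 percentage points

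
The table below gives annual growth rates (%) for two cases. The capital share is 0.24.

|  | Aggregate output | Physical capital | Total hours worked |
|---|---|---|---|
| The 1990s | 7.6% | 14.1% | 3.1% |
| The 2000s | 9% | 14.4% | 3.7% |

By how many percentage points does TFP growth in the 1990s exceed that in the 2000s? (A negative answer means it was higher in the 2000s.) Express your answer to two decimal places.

-0.87 percentage points

Labor's share = 1 − 0.24 = 0.76.
The 1990s: TFP = 7.6 − 3.384 − 2.356 = 1.86%.
The 2000s: TFP = 9 − 3.456 − 2.812 = 2.732%.
Difference = 1.86 − (2.732) = -0.872 pp.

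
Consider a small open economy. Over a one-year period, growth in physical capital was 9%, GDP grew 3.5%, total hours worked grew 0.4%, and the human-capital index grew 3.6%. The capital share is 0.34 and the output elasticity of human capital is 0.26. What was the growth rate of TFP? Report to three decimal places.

Labor's share = 1 − 0.34 − 0.26 = 0.4.
Physical capital: 0.34 × 9 = 3.06 pp.
The human-capital index: 0.26 × 3.6 = 0.936 pp.
Total hours worked: 0.4 × 0.4 = 0.16 pp.
TFP growth = 3.5 − 4.156 = -0.656%.

-0.656%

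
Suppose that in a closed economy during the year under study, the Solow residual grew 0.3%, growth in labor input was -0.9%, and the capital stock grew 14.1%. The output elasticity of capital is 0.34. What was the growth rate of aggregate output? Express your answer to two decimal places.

Labor's share = 1 − 0.34 = 0.66.
The capital stock: 0.34 × 14.1 = 4.794 pp.
Labor input: 0.66 × (-0.9) = -0.594 pp.
Output growth = 0.3 + 4.2 = 4.5%.

Aggregate output grew 4.50%.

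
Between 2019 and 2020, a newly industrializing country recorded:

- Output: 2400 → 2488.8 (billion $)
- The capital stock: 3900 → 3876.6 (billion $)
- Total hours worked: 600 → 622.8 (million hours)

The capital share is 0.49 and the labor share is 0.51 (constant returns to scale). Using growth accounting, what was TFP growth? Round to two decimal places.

2.06%

Output growth = (2488.8 − 2400) / 2400 = 3.7%.
The capital stock growth = (3876.6 − 3900) / 3900 = -0.6%.
Total hours worked growth = (622.8 − 600) / 600 = 3.8%.
Labor's share = 1 − 0.49 = 0.51.
The capital stock: 0.49 × (-0.6) = -0.294 pp.
Total hours worked: 0.51 × 3.8 = 1.938 pp.
TFP growth = 3.7 − 1.644 = 2.056%.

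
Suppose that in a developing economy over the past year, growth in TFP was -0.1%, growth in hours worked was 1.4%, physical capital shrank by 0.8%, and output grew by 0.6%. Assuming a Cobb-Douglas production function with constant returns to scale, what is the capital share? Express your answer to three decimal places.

gY = gA + α·gK + (1−α)·gL, so gY − gA − gL = α(gK − gL).
0.6 + 0.1 − 1.4 = α × (-0.8 − 1.4).
-0.7 = -2.2 α, so α = 0.31818.

The capital share is 0.318.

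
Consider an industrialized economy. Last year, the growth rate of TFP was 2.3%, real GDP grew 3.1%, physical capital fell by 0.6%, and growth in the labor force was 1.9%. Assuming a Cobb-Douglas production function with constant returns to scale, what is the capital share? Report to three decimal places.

gY = gA + α·gK + (1−α)·gL, so gY − gA − gL = α(gK − gL).
3.1 − 2.3 − 1.9 = α × (-0.6 − 1.9).
-1.1 = -2.5 α, so α = 0.44.

α = 0.440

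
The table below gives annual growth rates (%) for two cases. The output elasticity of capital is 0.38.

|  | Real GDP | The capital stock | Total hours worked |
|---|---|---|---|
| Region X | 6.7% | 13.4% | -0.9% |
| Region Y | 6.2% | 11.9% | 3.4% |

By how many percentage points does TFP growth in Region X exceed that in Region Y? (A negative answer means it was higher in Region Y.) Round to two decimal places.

Labor's share = 1 − 0.38 = 0.62.
Region X: TFP = 6.7 − 5.092 + 0.558 = 2.166%.
Region Y: TFP = 6.2 − 4.522 − 2.108 = -0.43%.
Difference = 2.166 − (-0.43) = 2.596 pp.

2.60 percentage points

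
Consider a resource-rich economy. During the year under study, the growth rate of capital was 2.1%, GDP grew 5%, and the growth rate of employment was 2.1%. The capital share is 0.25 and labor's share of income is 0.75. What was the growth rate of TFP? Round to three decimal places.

2.900%

Labor's share = 1 − 0.25 = 0.75.
Capital: 0.25 × 2.1 = 0.525 pp.
Employment: 0.75 × 2.1 = 1.575 pp.
TFP growth = 5 − 2.1 = 2.9%.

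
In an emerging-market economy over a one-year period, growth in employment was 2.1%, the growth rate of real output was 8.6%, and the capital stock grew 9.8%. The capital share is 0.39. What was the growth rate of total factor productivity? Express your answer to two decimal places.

Labor's share = 1 − 0.39 = 0.61.
The capital stock: 0.39 × 9.8 = 3.822 pp.
Employment: 0.61 × 2.1 = 1.281 pp.
TFP growth = 8.6 − 5.103 = 3.497%.

Total factor productivity grew 3.50%.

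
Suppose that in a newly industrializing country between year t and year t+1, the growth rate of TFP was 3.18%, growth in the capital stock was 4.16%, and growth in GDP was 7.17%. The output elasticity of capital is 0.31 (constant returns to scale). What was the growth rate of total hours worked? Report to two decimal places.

3.91%

Labor's share = 1 − 0.31 = 0.69.
gY = gA + 0.31×4.16 + 0.69×g.
0.69×g = 7.17 − 3.18 − 1.2896 = 2.7004.
g = 2.7004 / 0.69 = 3.9136%.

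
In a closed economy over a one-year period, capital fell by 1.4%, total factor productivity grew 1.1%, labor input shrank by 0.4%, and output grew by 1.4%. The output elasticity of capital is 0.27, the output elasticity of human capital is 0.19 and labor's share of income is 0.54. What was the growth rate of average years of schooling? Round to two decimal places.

4.71%

Labor's share = 1 − 0.27 − 0.19 = 0.54.
gY = gA + 0.27×(-1.4) + 0.54×(-0.4) + 0.19×g.
0.19×g = 1.4 − 1.1 + 0.594 = 0.894.
g = 0.894 / 0.19 = 4.7053%.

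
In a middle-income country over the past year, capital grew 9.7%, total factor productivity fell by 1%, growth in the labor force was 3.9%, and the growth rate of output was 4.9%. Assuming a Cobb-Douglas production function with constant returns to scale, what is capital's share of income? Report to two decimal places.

gY = gA + α·gK + (1−α)·gL, so gY − gA − gL = α(gK − gL).
4.9 + 1 − 3.9 = α × (9.7 − 3.9).
2 = 5.8 α, so α = 0.3448.

0.34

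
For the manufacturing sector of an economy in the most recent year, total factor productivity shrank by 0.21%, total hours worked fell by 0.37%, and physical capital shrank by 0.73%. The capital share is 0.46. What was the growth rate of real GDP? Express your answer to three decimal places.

Labor's share = 1 − 0.46 = 0.54.
Physical capital: 0.46 × (-0.73) = -0.3358 pp.
Total hours worked: 0.54 × (-0.37) = -0.1998 pp.
Output growth = -0.21 + (-0.5356) = -0.7456%.

-0.746%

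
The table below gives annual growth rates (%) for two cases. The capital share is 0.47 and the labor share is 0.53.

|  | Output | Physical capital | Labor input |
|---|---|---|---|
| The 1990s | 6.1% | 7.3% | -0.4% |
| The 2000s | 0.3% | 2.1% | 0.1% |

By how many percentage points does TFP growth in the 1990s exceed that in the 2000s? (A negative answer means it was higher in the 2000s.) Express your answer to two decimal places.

Labor's share = 1 − 0.47 = 0.53.
The 1990s: TFP = 6.1 − 3.431 + 0.212 = 2.881%.
The 2000s: TFP = 0.3 − 0.987 − 0.053 = -0.74%.
Difference = 2.881 − (-0.74) = 3.621 pp.

3.62 percentage points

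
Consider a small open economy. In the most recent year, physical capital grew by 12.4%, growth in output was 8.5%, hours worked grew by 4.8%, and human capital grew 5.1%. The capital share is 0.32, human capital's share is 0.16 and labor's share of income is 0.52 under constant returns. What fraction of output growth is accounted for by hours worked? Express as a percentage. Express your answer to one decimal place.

29.4%

Labor's share = 1 − 0.32 − 0.16 = 0.52.
Hours worked contributed 0.52 × 4.8 = 2.496 pp.
Share of growth = 2.496 / 8.5 × 100 = 29.365%.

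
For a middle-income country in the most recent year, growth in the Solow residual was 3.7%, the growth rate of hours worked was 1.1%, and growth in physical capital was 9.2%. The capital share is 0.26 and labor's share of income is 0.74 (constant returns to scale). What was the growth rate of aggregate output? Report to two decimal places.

6.91%

Labor's share = 1 − 0.26 = 0.74.
Physical capital: 0.26 × 9.2 = 2.392 pp.
Hours worked: 0.74 × 1.1 = 0.814 pp.
Output growth = 3.7 + 3.206 = 6.906%.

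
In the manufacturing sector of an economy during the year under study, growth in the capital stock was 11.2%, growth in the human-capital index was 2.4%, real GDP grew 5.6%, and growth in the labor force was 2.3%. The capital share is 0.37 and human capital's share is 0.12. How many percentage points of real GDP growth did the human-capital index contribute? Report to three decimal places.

Contribution = share × growth = 0.12 × 2.4 = 0.288 pp.

0.288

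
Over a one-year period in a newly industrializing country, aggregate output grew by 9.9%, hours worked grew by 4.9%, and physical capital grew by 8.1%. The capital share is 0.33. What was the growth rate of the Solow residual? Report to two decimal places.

3.94%

Labor's share = 1 − 0.33 = 0.67.
Physical capital: 0.33 × 8.1 = 2.673 pp.
Hours worked: 0.67 × 4.9 = 3.283 pp.
TFP growth = 9.9 − 5.956 = 3.944%.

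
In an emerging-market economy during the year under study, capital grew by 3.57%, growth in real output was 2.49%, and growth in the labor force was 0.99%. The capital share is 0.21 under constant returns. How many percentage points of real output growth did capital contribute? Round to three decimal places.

0.750 pp

Contribution = share × growth = 0.21 × 3.57 = 0.7497 pp.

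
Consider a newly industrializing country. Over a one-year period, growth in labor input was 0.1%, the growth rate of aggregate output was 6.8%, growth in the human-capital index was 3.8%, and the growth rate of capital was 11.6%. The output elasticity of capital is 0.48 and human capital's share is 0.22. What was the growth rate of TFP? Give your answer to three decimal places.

Labor's share = 1 − 0.48 − 0.22 = 0.3.
Capital: 0.48 × 11.6 = 5.568 pp.
The human-capital index: 0.22 × 3.8 = 0.836 pp.
Labor input: 0.3 × 0.1 = 0.03 pp.
TFP growth = 6.8 − 6.434 = 0.366%.

0.366%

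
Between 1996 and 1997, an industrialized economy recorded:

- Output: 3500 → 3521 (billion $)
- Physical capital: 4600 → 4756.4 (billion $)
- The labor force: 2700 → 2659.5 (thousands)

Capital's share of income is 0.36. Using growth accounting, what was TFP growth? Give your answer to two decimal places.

0.34%

Output growth = (3521 − 3500) / 3500 = 0.6%.
Physical capital growth = (4756.4 − 4600) / 4600 = 3.4%.
The labor force growth = (2659.5 − 2700) / 2700 = -1.5%.
Labor's share = 1 − 0.36 = 0.64.
Physical capital: 0.36 × 3.4 = 1.224 pp.
The labor force: 0.64 × (-1.5) = -0.96 pp.
TFP growth = 0.6 − 0.264 = 0.336%.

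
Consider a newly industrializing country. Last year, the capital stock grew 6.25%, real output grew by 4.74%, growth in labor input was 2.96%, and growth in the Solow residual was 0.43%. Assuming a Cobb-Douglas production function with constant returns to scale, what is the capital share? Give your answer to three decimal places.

gY = gA + α·gK + (1−α)·gL, so gY − gA − gL = α(gK − gL).
4.74 − 0.43 − 2.96 = α × (6.25 − 2.96).
1.35 = 3.29 α, so α = 0.41033.

The capital share is 0.410.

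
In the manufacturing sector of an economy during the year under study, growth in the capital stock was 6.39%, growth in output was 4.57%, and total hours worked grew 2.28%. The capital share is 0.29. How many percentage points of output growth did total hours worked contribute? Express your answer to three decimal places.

1.619 percentage points

Labor's share = 1 − 0.29 = 0.71.
Contribution = share × growth = 0.71 × 2.28 = 1.6188 pp.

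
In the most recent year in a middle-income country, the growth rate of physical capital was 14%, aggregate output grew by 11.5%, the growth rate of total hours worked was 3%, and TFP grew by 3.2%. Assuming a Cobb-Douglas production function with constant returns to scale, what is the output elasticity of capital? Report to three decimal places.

The output elasticity of capital is 0.482.

gY = gA + α·gK + (1−α)·gL, so gY − gA − gL = α(gK − gL).
11.5 − 3.2 − 3 = α × (14 − 3).
5.3 = 11 α, so α = 0.48182.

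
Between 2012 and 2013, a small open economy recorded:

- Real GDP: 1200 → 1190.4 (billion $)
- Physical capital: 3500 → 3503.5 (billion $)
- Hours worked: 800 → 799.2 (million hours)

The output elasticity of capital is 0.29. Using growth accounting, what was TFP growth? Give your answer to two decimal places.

Real GDP growth = (1190.4 − 1200) / 1200 = -0.8%.
Physical capital growth = (3503.5 − 3500) / 3500 = 0.1%.
Hours worked growth = (799.2 − 800) / 800 = -0.1%.
Labor's share = 1 − 0.29 = 0.71.
Physical capital: 0.29 × 0.1 = 0.029 pp.
Hours worked: 0.71 × (-0.1) = -0.071 pp.
TFP growth = -0.8 + 0.042 = -0.758%.

-0.76%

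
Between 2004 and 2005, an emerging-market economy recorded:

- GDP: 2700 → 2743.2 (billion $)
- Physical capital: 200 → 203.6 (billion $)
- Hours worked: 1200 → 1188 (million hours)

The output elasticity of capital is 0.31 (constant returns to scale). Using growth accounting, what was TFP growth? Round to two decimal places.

1.73%

GDP growth = (2743.2 − 2700) / 2700 = 1.6%.
Physical capital growth = (203.6 − 200) / 200 = 1.8%.
Hours worked growth = (1188 − 1200) / 1200 = -1%.
Labor's share = 1 − 0.31 = 0.69.
Physical capital: 0.31 × 1.8 = 0.558 pp.
Hours worked: 0.69 × (-1) = -0.69 pp.
TFP growth = 1.6 + 0.132 = 1.732%.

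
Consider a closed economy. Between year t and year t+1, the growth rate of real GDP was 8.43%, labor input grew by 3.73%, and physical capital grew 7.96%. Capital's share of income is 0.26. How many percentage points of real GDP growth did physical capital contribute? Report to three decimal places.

2.070

Contribution = share × growth = 0.26 × 7.96 = 2.0696 pp.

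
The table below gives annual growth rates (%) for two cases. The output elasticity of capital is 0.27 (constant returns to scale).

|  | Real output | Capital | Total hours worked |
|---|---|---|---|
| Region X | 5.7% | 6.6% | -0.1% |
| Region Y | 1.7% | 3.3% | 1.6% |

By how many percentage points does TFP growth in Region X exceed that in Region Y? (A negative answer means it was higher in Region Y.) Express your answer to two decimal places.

4.35 percentage points

Labor's share = 1 − 0.27 = 0.73.
Region X: TFP = 5.7 − 1.782 + 0.073 = 3.991%.
Region Y: TFP = 1.7 − 0.891 − 1.168 = -0.359%.
Difference = 3.991 − (-0.359) = 4.35 pp.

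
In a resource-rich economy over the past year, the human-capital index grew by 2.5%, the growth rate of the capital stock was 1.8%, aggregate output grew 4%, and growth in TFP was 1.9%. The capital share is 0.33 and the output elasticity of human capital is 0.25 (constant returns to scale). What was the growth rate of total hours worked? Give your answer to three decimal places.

Labor's share = 1 − 0.33 − 0.25 = 0.42.
gY = gA + 0.33×1.8 + 0.25×2.5 + 0.42×g.
0.42×g = 4 − 1.9 − 1.219 = 0.881.
g = 0.881 / 0.42 = 2.09762%.

2.098%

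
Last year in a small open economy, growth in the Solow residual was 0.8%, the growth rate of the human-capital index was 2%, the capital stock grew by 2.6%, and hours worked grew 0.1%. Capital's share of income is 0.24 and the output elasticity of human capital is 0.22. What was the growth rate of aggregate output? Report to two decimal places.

1.92%

Labor's share = 1 − 0.24 − 0.22 = 0.54.
The capital stock: 0.24 × 2.6 = 0.624 pp.
The human-capital index: 0.22 × 2 = 0.44 pp.
Hours worked: 0.54 × 0.1 = 0.054 pp.
Output growth = 0.8 + 1.118 = 1.918%.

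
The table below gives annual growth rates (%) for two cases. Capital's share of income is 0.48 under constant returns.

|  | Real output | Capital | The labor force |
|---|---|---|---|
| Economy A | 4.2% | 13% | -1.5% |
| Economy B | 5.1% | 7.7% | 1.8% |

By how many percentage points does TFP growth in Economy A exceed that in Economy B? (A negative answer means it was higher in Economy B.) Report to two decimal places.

-1.73 percentage points

Labor's share = 1 − 0.48 = 0.52.
Economy A: TFP = 4.2 − 6.24 + 0.78 = -1.26%.
Economy B: TFP = 5.1 − 3.696 − 0.936 = 0.468%.
Difference = -1.26 − (0.468) = -1.728 pp.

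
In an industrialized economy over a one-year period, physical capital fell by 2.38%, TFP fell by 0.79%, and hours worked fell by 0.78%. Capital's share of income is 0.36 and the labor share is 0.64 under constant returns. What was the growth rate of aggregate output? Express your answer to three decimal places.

Labor's share = 1 − 0.36 = 0.64.
Physical capital: 0.36 × (-2.38) = -0.8568 pp.
Hours worked: 0.64 × (-0.78) = -0.4992 pp.
Output growth = -0.79 + (-1.356) = -2.146%.

-2.146%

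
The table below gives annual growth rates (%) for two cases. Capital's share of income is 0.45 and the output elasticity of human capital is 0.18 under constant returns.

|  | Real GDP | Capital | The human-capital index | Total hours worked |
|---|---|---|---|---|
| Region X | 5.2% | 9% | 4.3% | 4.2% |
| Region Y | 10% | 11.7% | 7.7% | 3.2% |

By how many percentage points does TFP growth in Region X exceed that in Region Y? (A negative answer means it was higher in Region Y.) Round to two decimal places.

Labor's share = 1 − 0.45 − 0.18 = 0.37.
Region X: TFP = 5.2 − 4.05 − 0.774 − 1.554 = -1.178%.
Region Y: TFP = 10 − 5.265 − 1.386 − 1.184 = 2.165%.
Difference = -1.178 − (2.165) = -3.343 pp.

-3.34 percentage points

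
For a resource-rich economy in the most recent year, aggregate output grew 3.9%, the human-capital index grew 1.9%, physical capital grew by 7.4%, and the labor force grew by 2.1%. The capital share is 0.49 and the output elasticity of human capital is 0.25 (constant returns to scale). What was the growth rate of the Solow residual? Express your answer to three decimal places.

-0.747%

Labor's share = 1 − 0.49 − 0.25 = 0.26.
Physical capital: 0.49 × 7.4 = 3.626 pp.
The human-capital index: 0.25 × 1.9 = 0.475 pp.
The labor force: 0.26 × 2.1 = 0.546 pp.
TFP growth = 3.9 − 4.647 = -0.747%.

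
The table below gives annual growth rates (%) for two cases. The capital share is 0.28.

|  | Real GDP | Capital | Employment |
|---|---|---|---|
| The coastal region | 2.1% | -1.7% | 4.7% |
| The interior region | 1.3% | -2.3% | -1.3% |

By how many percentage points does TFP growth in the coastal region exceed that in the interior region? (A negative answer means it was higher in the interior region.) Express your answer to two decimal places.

-3.69 percentage points

Labor's share = 1 − 0.28 = 0.72.
The coastal region: TFP = 2.1 + 0.476 − 3.384 = -0.808%.
The interior region: TFP = 1.3 + 0.644 + 0.936 = 2.88%.
Difference = -0.808 − (2.88) = -3.688 pp.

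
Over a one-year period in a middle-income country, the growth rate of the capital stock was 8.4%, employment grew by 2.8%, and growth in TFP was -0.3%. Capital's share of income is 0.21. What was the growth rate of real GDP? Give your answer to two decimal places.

Real GDP growth was 3.68%.

Labor's share = 1 − 0.21 = 0.79.
The capital stock: 0.21 × 8.4 = 1.764 pp.
Employment: 0.79 × 2.8 = 2.212 pp.
Output growth = -0.3 + 3.976 = 3.676%.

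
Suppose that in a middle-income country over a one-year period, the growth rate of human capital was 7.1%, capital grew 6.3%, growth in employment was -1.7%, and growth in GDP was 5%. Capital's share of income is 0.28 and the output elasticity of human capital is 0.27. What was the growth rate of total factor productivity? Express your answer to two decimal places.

2.08%

Labor's share = 1 − 0.28 − 0.27 = 0.45.
Capital: 0.28 × 6.3 = 1.764 pp.
Human capital: 0.27 × 7.1 = 1.917 pp.
Employment: 0.45 × (-1.7) = -0.765 pp.
TFP growth = 5 − 2.916 = 2.084%.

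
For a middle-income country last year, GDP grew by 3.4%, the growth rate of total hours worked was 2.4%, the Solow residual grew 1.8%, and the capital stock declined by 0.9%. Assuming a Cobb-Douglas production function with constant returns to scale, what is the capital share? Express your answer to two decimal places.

gY = gA + α·gK + (1−α)·gL, so gY − gA − gL = α(gK − gL).
3.4 − 1.8 − 2.4 = α × (-0.9 − 2.4).
-0.8 = -3.3 α, so α = 0.2424.

0.24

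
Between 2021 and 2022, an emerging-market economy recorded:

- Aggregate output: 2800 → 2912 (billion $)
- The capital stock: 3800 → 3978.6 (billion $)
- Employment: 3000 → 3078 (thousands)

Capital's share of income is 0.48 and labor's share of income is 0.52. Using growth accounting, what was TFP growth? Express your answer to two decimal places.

0.39%

Aggregate output growth = (2912 − 2800) / 2800 = 4%.
The capital stock growth = (3978.6 − 3800) / 3800 = 4.7%.
Employment growth = (3078 − 3000) / 3000 = 2.6%.
Labor's share = 1 − 0.48 = 0.52.
The capital stock: 0.48 × 4.7 = 2.256 pp.
Employment: 0.52 × 2.6 = 1.352 pp.
TFP growth = 4 − 3.608 = 0.392%.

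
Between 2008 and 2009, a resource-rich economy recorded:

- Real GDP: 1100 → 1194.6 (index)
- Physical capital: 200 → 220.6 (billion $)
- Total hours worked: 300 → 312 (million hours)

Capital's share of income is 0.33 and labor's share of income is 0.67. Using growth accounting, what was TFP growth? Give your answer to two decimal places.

TFP growth was 2.52%.

Real GDP growth = (1194.6 − 1100) / 1100 = 8.6%.
Physical capital growth = (220.6 − 200) / 200 = 10.3%.
Total hours worked growth = (312 − 300) / 300 = 4%.
Labor's share = 1 − 0.33 = 0.67.
Physical capital: 0.33 × 10.3 = 3.399 pp.
Total hours worked: 0.67 × 4 = 2.68 pp.
TFP growth = 8.6 − 6.079 = 2.521%.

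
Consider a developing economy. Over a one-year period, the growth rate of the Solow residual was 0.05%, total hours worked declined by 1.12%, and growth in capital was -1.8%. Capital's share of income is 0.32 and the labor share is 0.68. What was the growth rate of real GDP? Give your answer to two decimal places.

-1.29%

Labor's share = 1 − 0.32 = 0.68.
Capital: 0.32 × (-1.8) = -0.576 pp.
Total hours worked: 0.68 × (-1.12) = -0.7616 pp.
Output growth = 0.05 + (-1.3376) = -1.2876%.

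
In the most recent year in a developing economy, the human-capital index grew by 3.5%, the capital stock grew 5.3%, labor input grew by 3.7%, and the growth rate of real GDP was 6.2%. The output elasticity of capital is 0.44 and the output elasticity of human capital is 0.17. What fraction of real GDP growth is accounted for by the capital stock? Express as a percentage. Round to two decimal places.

37.61%

The capital stock contributed 0.44 × 5.3 = 2.332 pp.
Share of growth = 2.332 / 6.2 × 100 = 37.6129%.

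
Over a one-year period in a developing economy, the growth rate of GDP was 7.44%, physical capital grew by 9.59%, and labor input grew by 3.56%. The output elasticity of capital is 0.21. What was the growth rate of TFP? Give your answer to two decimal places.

2.61%

Labor's share = 1 − 0.21 = 0.79.
Physical capital: 0.21 × 9.59 = 2.0139 pp.
Labor input: 0.79 × 3.56 = 2.8124 pp.
TFP growth = 7.44 − 4.8263 = 2.6137%.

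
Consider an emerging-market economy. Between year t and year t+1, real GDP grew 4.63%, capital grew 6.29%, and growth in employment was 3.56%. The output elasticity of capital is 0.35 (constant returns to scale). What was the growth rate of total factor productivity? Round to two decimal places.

Total factor productivity grew 0.11%.

Labor's share = 1 − 0.35 = 0.65.
Capital: 0.35 × 6.29 = 2.2015 pp.
Employment: 0.65 × 3.56 = 2.314 pp.
TFP growth = 4.63 − 4.5155 = 0.1145%.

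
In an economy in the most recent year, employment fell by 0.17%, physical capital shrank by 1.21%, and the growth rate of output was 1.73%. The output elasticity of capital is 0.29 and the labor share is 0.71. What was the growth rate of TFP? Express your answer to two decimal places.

TFP growth was 2.20%.

Labor's share = 1 − 0.29 = 0.71.
Physical capital: 0.29 × (-1.21) = -0.3509 pp.
Employment: 0.71 × (-0.17) = -0.1207 pp.
TFP growth = 1.73 + 0.4716 = 2.2016%.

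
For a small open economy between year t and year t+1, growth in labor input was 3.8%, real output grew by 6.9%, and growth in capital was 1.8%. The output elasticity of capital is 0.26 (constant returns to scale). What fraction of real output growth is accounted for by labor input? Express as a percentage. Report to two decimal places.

Labor's share = 1 − 0.26 = 0.74.
Labor input contributed 0.74 × 3.8 = 2.812 pp.
Share of growth = 2.812 / 6.9 × 100 = 40.7536%.

Labor input accounted for 40.75% of growth.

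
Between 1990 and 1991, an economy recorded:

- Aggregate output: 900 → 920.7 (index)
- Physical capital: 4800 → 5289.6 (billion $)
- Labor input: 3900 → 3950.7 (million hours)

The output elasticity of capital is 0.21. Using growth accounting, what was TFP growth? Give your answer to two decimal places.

Aggregate output growth = (920.7 − 900) / 900 = 2.3%.
Physical capital growth = (5289.6 − 4800) / 4800 = 10.2%.
Labor input growth = (3950.7 − 3900) / 3900 = 1.3%.
Labor's share = 1 − 0.21 = 0.79.
Physical capital: 0.21 × 10.2 = 2.142 pp.
Labor input: 0.79 × 1.3 = 1.027 pp.
TFP growth = 2.3 − 3.169 = -0.869%.

-0.87%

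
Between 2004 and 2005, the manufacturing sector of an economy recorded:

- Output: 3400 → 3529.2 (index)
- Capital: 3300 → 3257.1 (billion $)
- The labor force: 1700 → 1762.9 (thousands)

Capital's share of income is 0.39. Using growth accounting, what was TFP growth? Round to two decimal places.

Output growth = (3529.2 − 3400) / 3400 = 3.8%.
Capital growth = (3257.1 − 3300) / 3300 = -1.3%.
The labor force growth = (1762.9 − 1700) / 1700 = 3.7%.
Labor's share = 1 − 0.39 = 0.61.
Capital: 0.39 × (-1.3) = -0.507 pp.
The labor force: 0.61 × 3.7 = 2.257 pp.
TFP growth = 3.8 − 1.75 = 2.05%.

2.05%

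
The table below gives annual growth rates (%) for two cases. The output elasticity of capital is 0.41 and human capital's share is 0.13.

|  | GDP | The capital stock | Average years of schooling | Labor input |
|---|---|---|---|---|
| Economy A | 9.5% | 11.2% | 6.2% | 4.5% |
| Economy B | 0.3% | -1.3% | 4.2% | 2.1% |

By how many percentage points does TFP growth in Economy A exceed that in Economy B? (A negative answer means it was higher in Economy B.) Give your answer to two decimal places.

Labor's share = 1 − 0.41 − 0.13 = 0.46.
Economy A: TFP = 9.5 − 4.592 − 0.806 − 2.07 = 2.032%.
Economy B: TFP = 0.3 + 0.533 − 0.546 − 0.966 = -0.679%.
Difference = 2.032 − (-0.679) = 2.711 pp.

2.71 percentage points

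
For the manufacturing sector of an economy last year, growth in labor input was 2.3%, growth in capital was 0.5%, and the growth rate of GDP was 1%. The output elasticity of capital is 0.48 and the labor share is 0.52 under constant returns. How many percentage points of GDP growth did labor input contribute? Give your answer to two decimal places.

Labor's share = 1 − 0.48 = 0.52.
Contribution = share × growth = 0.52 × 2.3 = 1.196 pp.

1.20 percentage points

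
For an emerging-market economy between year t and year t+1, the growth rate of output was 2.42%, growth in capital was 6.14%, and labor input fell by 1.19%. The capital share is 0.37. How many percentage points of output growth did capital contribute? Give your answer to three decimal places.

Contribution = share × growth = 0.37 × 6.14 = 2.2718 pp.

2.272 pp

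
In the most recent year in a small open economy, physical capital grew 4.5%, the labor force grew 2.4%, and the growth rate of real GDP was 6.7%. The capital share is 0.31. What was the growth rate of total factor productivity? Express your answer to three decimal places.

Labor's share = 1 − 0.31 = 0.69.
Physical capital: 0.31 × 4.5 = 1.395 pp.
The labor force: 0.69 × 2.4 = 1.656 pp.
TFP growth = 6.7 − 3.051 = 3.649%.

3.649%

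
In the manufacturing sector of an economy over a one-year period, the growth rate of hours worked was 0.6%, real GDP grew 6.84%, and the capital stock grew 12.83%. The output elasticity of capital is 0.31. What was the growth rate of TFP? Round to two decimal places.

2.45%

Labor's share = 1 − 0.31 = 0.69.
The capital stock: 0.31 × 12.83 = 3.9773 pp.
Hours worked: 0.69 × 0.6 = 0.414 pp.
TFP growth = 6.84 − 4.3913 = 2.4487%.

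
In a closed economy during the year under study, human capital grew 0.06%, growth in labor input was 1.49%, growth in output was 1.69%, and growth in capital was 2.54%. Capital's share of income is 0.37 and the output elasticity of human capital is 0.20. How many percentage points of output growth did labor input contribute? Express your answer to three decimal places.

0.641 pp

Labor's share = 1 − 0.37 − 0.2 = 0.43.
Contribution = share × growth = 0.43 × 1.49 = 0.6407 pp.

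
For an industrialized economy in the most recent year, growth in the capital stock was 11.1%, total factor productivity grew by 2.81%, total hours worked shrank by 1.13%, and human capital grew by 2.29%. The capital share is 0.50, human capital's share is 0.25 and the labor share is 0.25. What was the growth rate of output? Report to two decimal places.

8.65%

Labor's share = 1 − 0.5 − 0.25 = 0.25.
The capital stock: 0.5 × 11.1 = 5.55 pp.
Human capital: 0.25 × 2.29 = 0.5725 pp.
Total hours worked: 0.25 × (-1.13) = -0.2825 pp.
Output growth = 2.81 + 5.84 = 8.65%.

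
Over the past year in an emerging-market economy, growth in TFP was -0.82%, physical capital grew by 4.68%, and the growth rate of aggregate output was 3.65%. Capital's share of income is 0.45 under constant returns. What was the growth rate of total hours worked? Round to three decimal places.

4.298%

Labor's share = 1 − 0.45 = 0.55.
gY = gA + 0.45×4.68 + 0.55×g.
0.55×g = 3.65 + 0.82 − 2.106 = 2.364.
g = 2.364 / 0.55 = 4.29818%.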